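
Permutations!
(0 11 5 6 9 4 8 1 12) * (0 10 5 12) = [11, 0, 2, 3, 8, 6, 9, 7, 1, 4, 5, 12, 10] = (0 11 12 10 5 6 9 4 8 1)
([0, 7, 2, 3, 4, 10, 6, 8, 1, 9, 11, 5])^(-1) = [0, 8, 2, 3, 4, 11, 6, 1, 7, 9, 5, 10]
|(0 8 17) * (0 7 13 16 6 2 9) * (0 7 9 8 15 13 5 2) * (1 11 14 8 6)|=14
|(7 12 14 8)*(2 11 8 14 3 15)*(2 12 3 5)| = 8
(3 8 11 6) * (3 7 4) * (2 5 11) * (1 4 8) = [0, 4, 5, 1, 3, 11, 7, 8, 2, 9, 10, 6] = (1 4 3)(2 5 11 6 7 8)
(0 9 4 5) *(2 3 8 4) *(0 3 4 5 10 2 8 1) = (0 9 8 5 3 1)(2 4 10) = [9, 0, 4, 1, 10, 3, 6, 7, 5, 8, 2]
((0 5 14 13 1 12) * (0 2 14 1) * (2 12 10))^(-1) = (0 13 14 2 10 1 5)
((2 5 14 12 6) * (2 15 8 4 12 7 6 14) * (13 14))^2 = ((2 5)(4 12 13 14 7 6 15 8))^2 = (4 13 7 15)(6 8 12 14)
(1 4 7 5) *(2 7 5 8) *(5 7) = (1 4 7 8 2 5) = [0, 4, 5, 3, 7, 1, 6, 8, 2]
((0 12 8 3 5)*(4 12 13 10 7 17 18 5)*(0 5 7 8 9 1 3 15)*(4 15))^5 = (0 12)(1 10)(3 8)(4 15)(7 18 17)(9 13)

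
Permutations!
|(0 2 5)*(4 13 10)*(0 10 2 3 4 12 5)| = |(0 3 4 13 2)(5 10 12)| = 15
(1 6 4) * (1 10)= (1 6 4 10)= [0, 6, 2, 3, 10, 5, 4, 7, 8, 9, 1]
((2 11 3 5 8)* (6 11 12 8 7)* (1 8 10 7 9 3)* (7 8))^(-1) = (1 11 6 7)(2 8 10 12)(3 9 5)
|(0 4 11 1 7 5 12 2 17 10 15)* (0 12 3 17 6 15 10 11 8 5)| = |(0 4 8 5 3 17 11 1 7)(2 6 15 12)| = 36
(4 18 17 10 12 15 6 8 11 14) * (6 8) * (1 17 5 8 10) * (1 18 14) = (1 17 18 5 8 11)(4 14)(10 12 15) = [0, 17, 2, 3, 14, 8, 6, 7, 11, 9, 12, 1, 15, 13, 4, 10, 16, 18, 5]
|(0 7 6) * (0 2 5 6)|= 6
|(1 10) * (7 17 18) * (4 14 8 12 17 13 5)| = 18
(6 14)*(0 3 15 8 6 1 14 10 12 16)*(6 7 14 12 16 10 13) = (0 3 15 8 7 14 1 12 10 16)(6 13) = [3, 12, 2, 15, 4, 5, 13, 14, 7, 9, 16, 11, 10, 6, 1, 8, 0]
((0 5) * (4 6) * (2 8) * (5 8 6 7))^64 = (0 8 2 6 4 7 5)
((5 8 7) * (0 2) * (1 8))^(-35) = (0 2)(1 8 7 5)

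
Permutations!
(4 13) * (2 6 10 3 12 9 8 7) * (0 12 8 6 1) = (0 12 9 6 10 3 8 7 2 1)(4 13) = [12, 0, 1, 8, 13, 5, 10, 2, 7, 6, 3, 11, 9, 4]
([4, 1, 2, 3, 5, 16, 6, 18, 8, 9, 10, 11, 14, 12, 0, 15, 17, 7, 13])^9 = [14, 1, 2, 3, 0, 4, 6, 17, 8, 9, 10, 11, 13, 18, 12, 15, 5, 16, 7]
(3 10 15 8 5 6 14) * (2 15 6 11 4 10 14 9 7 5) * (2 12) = [0, 1, 15, 14, 10, 11, 9, 5, 12, 7, 6, 4, 2, 13, 3, 8] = (2 15 8 12)(3 14)(4 10 6 9 7 5 11)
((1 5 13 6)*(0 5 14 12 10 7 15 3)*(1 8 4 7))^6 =(0 7 6)(1 12)(3 4 13)(5 15 8)(10 14)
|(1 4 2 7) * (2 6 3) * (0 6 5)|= 8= |(0 6 3 2 7 1 4 5)|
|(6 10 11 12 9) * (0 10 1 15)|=|(0 10 11 12 9 6 1 15)|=8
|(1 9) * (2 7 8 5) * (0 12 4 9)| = 20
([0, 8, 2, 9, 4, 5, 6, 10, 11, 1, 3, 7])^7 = (11)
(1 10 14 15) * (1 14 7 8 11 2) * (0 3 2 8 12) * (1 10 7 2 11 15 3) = (0 1 7 12)(2 10)(3 11 8 15 14) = [1, 7, 10, 11, 4, 5, 6, 12, 15, 9, 2, 8, 0, 13, 3, 14]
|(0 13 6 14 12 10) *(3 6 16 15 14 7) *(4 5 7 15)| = |(0 13 16 4 5 7 3 6 15 14 12 10)| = 12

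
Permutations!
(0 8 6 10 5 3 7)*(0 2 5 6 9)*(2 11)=(0 8 9)(2 5 3 7 11)(6 10)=[8, 1, 5, 7, 4, 3, 10, 11, 9, 0, 6, 2]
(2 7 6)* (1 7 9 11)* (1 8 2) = (1 7 6)(2 9 11 8) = [0, 7, 9, 3, 4, 5, 1, 6, 2, 11, 10, 8]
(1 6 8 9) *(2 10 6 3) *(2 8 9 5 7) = (1 3 8 5 7 2 10 6 9) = [0, 3, 10, 8, 4, 7, 9, 2, 5, 1, 6]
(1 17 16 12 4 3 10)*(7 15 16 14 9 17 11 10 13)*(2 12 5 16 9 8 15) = (1 11 10)(2 12 4 3 13 7)(5 16)(8 15 9 17 14) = [0, 11, 12, 13, 3, 16, 6, 2, 15, 17, 1, 10, 4, 7, 8, 9, 5, 14]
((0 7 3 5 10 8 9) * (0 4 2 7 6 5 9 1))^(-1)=((0 6 5 10 8 1)(2 7 3 9 4))^(-1)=(0 1 8 10 5 6)(2 4 9 3 7)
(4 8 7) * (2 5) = (2 5)(4 8 7) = [0, 1, 5, 3, 8, 2, 6, 4, 7]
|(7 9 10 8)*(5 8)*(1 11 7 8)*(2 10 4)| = 8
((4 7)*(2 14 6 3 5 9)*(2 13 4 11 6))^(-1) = (2 14)(3 6 11 7 4 13 9 5)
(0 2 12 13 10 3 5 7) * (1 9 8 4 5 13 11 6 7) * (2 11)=(0 11 6 7)(1 9 8 4 5)(2 12)(3 13 10)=[11, 9, 12, 13, 5, 1, 7, 0, 4, 8, 3, 6, 2, 10]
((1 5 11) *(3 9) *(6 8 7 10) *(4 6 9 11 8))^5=((1 5 8 7 10 9 3 11)(4 6))^5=(1 9 8 11 10 5 3 7)(4 6)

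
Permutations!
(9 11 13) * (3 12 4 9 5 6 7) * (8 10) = (3 12 4 9 11 13 5 6 7)(8 10) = [0, 1, 2, 12, 9, 6, 7, 3, 10, 11, 8, 13, 4, 5]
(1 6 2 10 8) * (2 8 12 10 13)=(1 6 8)(2 13)(10 12)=[0, 6, 13, 3, 4, 5, 8, 7, 1, 9, 12, 11, 10, 2]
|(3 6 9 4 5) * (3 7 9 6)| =4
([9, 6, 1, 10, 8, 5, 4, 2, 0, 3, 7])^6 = [1, 3, 9, 4, 7, 5, 10, 0, 2, 6, 8]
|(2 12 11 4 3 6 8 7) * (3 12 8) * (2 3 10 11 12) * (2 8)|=7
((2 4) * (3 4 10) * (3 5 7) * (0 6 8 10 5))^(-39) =(0 6 8 10)(2 5 7 3 4)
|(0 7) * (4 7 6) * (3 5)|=4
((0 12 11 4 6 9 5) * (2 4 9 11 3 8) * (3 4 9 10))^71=(0 10 5 11 9 6 2 4 8 12 3)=((0 12 4 6 11 10 3 8 2 9 5))^71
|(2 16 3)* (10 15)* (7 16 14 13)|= |(2 14 13 7 16 3)(10 15)|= 6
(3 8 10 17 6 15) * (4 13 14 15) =(3 8 10 17 6 4 13 14 15) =[0, 1, 2, 8, 13, 5, 4, 7, 10, 9, 17, 11, 12, 14, 15, 3, 16, 6]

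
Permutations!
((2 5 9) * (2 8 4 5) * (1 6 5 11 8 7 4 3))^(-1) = ((1 6 5 9 7 4 11 8 3))^(-1) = (1 3 8 11 4 7 9 5 6)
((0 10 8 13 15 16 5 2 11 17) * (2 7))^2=((0 10 8 13 15 16 5 7 2 11 17))^2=(0 8 15 5 2 17 10 13 16 7 11)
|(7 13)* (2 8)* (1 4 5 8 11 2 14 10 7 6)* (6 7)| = 14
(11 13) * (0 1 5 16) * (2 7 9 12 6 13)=[1, 5, 7, 3, 4, 16, 13, 9, 8, 12, 10, 2, 6, 11, 14, 15, 0]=(0 1 5 16)(2 7 9 12 6 13 11)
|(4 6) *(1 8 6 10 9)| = 6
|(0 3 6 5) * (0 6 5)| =4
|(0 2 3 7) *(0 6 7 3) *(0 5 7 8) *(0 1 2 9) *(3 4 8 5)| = |(0 9)(1 2 3 4 8)(5 7 6)| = 30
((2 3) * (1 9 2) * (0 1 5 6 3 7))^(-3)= (0 9 7 1 2)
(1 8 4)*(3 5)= (1 8 4)(3 5)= [0, 8, 2, 5, 1, 3, 6, 7, 4]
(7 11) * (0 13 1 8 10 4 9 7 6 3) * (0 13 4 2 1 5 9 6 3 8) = (0 4 6 8 10 2 1)(3 13 5 9 7 11) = [4, 0, 1, 13, 6, 9, 8, 11, 10, 7, 2, 3, 12, 5]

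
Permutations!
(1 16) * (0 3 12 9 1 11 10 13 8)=[3, 16, 2, 12, 4, 5, 6, 7, 0, 1, 13, 10, 9, 8, 14, 15, 11]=(0 3 12 9 1 16 11 10 13 8)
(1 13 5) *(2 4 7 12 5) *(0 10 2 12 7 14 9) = (0 10 2 4 14 9)(1 13 12 5) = [10, 13, 4, 3, 14, 1, 6, 7, 8, 0, 2, 11, 5, 12, 9]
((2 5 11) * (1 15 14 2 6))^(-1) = ((1 15 14 2 5 11 6))^(-1) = (1 6 11 5 2 14 15)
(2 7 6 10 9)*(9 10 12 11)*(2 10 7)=(6 12 11 9 10 7)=[0, 1, 2, 3, 4, 5, 12, 6, 8, 10, 7, 9, 11]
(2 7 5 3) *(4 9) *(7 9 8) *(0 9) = [9, 1, 0, 2, 8, 3, 6, 5, 7, 4] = (0 9 4 8 7 5 3 2)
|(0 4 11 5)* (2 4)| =5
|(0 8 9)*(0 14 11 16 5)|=7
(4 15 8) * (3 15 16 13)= (3 15 8 4 16 13)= [0, 1, 2, 15, 16, 5, 6, 7, 4, 9, 10, 11, 12, 3, 14, 8, 13]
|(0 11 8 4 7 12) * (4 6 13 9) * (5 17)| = |(0 11 8 6 13 9 4 7 12)(5 17)| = 18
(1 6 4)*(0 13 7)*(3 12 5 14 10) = (0 13 7)(1 6 4)(3 12 5 14 10) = [13, 6, 2, 12, 1, 14, 4, 0, 8, 9, 3, 11, 5, 7, 10]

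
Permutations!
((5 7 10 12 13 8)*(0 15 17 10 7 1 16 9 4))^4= ((0 15 17 10 12 13 8 5 1 16 9 4))^4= (0 12 1)(4 10 5)(8 9 17)(13 16 15)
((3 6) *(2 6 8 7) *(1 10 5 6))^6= ((1 10 5 6 3 8 7 2))^6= (1 7 3 5)(2 8 6 10)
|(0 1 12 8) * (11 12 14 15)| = |(0 1 14 15 11 12 8)| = 7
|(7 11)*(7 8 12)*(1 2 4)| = 12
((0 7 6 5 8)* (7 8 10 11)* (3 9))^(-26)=((0 8)(3 9)(5 10 11 7 6))^(-26)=(5 6 7 11 10)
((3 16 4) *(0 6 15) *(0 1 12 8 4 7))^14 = (0 12 16 15 4)(1 3 6 8 7)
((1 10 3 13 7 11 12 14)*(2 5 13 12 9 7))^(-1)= ((1 10 3 12 14)(2 5 13)(7 11 9))^(-1)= (1 14 12 3 10)(2 13 5)(7 9 11)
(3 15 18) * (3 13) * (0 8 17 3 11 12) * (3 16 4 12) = (0 8 17 16 4 12)(3 15 18 13 11) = [8, 1, 2, 15, 12, 5, 6, 7, 17, 9, 10, 3, 0, 11, 14, 18, 4, 16, 13]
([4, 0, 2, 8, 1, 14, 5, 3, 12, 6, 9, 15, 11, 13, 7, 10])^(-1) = (0 1 4)(3 7 14 5 6 9 10 15 11 12 8)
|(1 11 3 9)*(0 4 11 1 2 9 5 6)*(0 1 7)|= |(0 4 11 3 5 6 1 7)(2 9)|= 8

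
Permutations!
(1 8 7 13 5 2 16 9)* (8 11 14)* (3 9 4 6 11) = (1 3 9)(2 16 4 6 11 14 8 7 13 5) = [0, 3, 16, 9, 6, 2, 11, 13, 7, 1, 10, 14, 12, 5, 8, 15, 4]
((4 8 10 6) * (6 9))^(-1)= (4 6 9 10 8)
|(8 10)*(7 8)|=3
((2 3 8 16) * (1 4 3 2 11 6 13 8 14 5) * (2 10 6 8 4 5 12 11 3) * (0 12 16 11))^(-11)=(0 12)(1 5)(2 4 13 6 10)(3 14 16)(8 11)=((0 12)(1 5)(2 10 6 13 4)(3 14 16)(8 11))^(-11)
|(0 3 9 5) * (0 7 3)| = 4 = |(3 9 5 7)|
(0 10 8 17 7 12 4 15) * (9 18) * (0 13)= (0 10 8 17 7 12 4 15 13)(9 18)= [10, 1, 2, 3, 15, 5, 6, 12, 17, 18, 8, 11, 4, 0, 14, 13, 16, 7, 9]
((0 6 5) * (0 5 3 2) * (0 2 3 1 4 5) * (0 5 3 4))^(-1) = ((0 6 1)(3 4))^(-1) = (0 1 6)(3 4)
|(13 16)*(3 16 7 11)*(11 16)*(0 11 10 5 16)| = |(0 11 3 10 5 16 13 7)| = 8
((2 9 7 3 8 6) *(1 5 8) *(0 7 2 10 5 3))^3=(0 7)(1 3)(2 9)(5 10 6 8)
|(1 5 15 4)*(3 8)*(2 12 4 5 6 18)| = |(1 6 18 2 12 4)(3 8)(5 15)| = 6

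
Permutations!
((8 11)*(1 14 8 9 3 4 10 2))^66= (1 11 4)(2 8 3)(9 10 14)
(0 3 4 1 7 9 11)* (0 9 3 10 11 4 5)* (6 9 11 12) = (0 10 12 6 9 4 1 7 3 5) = [10, 7, 2, 5, 1, 0, 9, 3, 8, 4, 12, 11, 6]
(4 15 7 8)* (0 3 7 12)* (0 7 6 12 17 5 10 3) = (3 6 12 7 8 4 15 17 5 10) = [0, 1, 2, 6, 15, 10, 12, 8, 4, 9, 3, 11, 7, 13, 14, 17, 16, 5]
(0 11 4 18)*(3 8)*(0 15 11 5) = (0 5)(3 8)(4 18 15 11) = [5, 1, 2, 8, 18, 0, 6, 7, 3, 9, 10, 4, 12, 13, 14, 11, 16, 17, 15]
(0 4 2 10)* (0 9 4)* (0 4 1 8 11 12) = [4, 8, 10, 3, 2, 5, 6, 7, 11, 1, 9, 12, 0] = (0 4 2 10 9 1 8 11 12)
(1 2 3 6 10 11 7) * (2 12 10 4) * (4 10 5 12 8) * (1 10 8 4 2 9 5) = [0, 4, 3, 6, 9, 12, 8, 10, 2, 5, 11, 7, 1] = (1 4 9 5 12)(2 3 6 8)(7 10 11)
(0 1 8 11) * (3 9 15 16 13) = (0 1 8 11)(3 9 15 16 13) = [1, 8, 2, 9, 4, 5, 6, 7, 11, 15, 10, 0, 12, 3, 14, 16, 13]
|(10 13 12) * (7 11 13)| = |(7 11 13 12 10)| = 5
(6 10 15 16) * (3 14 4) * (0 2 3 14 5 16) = (0 2 3 5 16 6 10 15)(4 14) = [2, 1, 3, 5, 14, 16, 10, 7, 8, 9, 15, 11, 12, 13, 4, 0, 6]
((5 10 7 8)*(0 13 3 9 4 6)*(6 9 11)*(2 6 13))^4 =(0 2 6)(3 11 13)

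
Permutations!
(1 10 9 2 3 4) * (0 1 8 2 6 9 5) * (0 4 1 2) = (0 2 3 1 10 5 4 8)(6 9) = [2, 10, 3, 1, 8, 4, 9, 7, 0, 6, 5]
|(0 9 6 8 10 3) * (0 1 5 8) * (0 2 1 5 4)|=|(0 9 6 2 1 4)(3 5 8 10)|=12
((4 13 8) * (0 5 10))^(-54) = (13)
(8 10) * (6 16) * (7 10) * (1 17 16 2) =[0, 17, 1, 3, 4, 5, 2, 10, 7, 9, 8, 11, 12, 13, 14, 15, 6, 16] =(1 17 16 6 2)(7 10 8)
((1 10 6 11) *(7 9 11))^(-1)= ((1 10 6 7 9 11))^(-1)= (1 11 9 7 6 10)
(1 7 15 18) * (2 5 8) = (1 7 15 18)(2 5 8) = [0, 7, 5, 3, 4, 8, 6, 15, 2, 9, 10, 11, 12, 13, 14, 18, 16, 17, 1]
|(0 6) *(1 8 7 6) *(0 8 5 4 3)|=15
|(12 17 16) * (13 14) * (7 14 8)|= 12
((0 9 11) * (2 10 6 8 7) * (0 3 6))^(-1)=((0 9 11 3 6 8 7 2 10))^(-1)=(0 10 2 7 8 6 3 11 9)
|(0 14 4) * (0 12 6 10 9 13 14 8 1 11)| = 28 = |(0 8 1 11)(4 12 6 10 9 13 14)|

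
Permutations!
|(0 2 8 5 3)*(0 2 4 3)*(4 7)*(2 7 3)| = 7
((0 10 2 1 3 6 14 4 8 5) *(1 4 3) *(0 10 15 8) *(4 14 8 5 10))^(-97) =(0 4 5 15)(2 10 8 6 3 14)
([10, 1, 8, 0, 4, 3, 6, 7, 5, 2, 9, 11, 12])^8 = (12)(0 10 9 2 8 5 3)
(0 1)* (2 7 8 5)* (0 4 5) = (0 1 4 5 2 7 8) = [1, 4, 7, 3, 5, 2, 6, 8, 0]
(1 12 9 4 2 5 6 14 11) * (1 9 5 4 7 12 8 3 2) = (1 8 3 2 4)(5 6 14 11 9 7 12) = [0, 8, 4, 2, 1, 6, 14, 12, 3, 7, 10, 9, 5, 13, 11]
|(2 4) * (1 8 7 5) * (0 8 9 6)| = 14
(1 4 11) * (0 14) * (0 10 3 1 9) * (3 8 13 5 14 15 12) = [15, 4, 2, 1, 11, 14, 6, 7, 13, 0, 8, 9, 3, 5, 10, 12] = (0 15 12 3 1 4 11 9)(5 14 10 8 13)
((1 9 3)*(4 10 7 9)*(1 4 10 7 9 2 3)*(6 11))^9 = ((1 10 9)(2 3 4 7)(6 11))^9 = (2 3 4 7)(6 11)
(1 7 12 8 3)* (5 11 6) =(1 7 12 8 3)(5 11 6) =[0, 7, 2, 1, 4, 11, 5, 12, 3, 9, 10, 6, 8]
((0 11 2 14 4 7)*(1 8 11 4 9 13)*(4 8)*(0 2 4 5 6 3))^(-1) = (0 3 6 5 1 13 9 14 2 7 4 11 8)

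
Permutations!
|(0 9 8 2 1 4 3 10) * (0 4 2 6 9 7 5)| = |(0 7 5)(1 2)(3 10 4)(6 9 8)| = 6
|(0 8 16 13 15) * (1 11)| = 10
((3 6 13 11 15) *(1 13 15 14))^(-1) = (1 14 11 13)(3 15 6)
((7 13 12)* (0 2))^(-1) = (0 2)(7 12 13)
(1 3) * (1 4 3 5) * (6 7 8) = (1 5)(3 4)(6 7 8) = [0, 5, 2, 4, 3, 1, 7, 8, 6]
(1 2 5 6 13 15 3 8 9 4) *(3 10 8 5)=[0, 2, 3, 5, 1, 6, 13, 7, 9, 4, 8, 11, 12, 15, 14, 10]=(1 2 3 5 6 13 15 10 8 9 4)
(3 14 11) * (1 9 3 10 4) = [0, 9, 2, 14, 1, 5, 6, 7, 8, 3, 4, 10, 12, 13, 11] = (1 9 3 14 11 10 4)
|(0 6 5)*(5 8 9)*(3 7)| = 10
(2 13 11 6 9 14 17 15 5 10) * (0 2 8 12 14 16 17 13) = (0 2)(5 10 8 12 14 13 11 6 9 16 17 15) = [2, 1, 0, 3, 4, 10, 9, 7, 12, 16, 8, 6, 14, 11, 13, 5, 17, 15]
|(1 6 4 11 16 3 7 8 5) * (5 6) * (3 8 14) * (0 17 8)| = |(0 17 8 6 4 11 16)(1 5)(3 7 14)| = 42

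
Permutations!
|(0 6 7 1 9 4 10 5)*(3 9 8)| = |(0 6 7 1 8 3 9 4 10 5)| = 10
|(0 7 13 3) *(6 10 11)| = |(0 7 13 3)(6 10 11)| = 12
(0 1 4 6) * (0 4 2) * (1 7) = (0 7 1 2)(4 6) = [7, 2, 0, 3, 6, 5, 4, 1]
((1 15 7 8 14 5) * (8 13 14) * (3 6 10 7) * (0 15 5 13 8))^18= ((0 15 3 6 10 7 8)(1 5)(13 14))^18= (0 10 15 7 3 8 6)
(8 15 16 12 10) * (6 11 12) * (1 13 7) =[0, 13, 2, 3, 4, 5, 11, 1, 15, 9, 8, 12, 10, 7, 14, 16, 6] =(1 13 7)(6 11 12 10 8 15 16)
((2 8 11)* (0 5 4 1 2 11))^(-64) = ((11)(0 5 4 1 2 8))^(-64) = (11)(0 4 2)(1 8 5)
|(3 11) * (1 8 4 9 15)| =10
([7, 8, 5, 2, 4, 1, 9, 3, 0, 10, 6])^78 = [7, 8, 5, 2, 4, 1, 6, 3, 0, 9, 10]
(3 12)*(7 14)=(3 12)(7 14)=[0, 1, 2, 12, 4, 5, 6, 14, 8, 9, 10, 11, 3, 13, 7]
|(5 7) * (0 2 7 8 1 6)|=7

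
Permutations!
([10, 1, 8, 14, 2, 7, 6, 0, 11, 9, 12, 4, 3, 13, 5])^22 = (0 10 12 3 14 5 7)(2 11)(4 8)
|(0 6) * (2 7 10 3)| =|(0 6)(2 7 10 3)| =4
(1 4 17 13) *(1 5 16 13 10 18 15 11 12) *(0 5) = (0 5 16 13)(1 4 17 10 18 15 11 12) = [5, 4, 2, 3, 17, 16, 6, 7, 8, 9, 18, 12, 1, 0, 14, 11, 13, 10, 15]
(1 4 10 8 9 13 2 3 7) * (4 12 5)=(1 12 5 4 10 8 9 13 2 3 7)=[0, 12, 3, 7, 10, 4, 6, 1, 9, 13, 8, 11, 5, 2]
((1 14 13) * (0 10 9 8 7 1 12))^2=(0 9 7 14 12 10 8 1 13)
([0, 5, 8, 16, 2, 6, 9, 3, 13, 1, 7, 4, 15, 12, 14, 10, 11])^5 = (1 5 6 9)(2 10 4 15 11 12 16 13 3 8 7)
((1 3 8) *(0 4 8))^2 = ((0 4 8 1 3))^2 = (0 8 3 4 1)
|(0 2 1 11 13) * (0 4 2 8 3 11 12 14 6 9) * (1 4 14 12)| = |(0 8 3 11 13 14 6 9)(2 4)| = 8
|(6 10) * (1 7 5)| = 6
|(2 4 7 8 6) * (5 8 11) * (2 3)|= 8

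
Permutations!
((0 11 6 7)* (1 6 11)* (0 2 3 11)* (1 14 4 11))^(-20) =(14)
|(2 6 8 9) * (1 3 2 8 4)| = |(1 3 2 6 4)(8 9)| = 10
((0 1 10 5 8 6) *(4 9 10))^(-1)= (0 6 8 5 10 9 4 1)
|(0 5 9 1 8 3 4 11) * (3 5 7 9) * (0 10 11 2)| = |(0 7 9 1 8 5 3 4 2)(10 11)| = 18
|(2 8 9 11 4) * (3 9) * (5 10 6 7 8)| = 10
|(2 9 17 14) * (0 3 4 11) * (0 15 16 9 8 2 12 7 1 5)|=26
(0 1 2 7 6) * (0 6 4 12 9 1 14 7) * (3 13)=[14, 2, 0, 13, 12, 5, 6, 4, 8, 1, 10, 11, 9, 3, 7]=(0 14 7 4 12 9 1 2)(3 13)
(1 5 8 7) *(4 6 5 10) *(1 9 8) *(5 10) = (1 5)(4 6 10)(7 9 8) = [0, 5, 2, 3, 6, 1, 10, 9, 7, 8, 4]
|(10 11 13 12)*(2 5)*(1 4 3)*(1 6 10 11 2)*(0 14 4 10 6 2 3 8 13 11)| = 30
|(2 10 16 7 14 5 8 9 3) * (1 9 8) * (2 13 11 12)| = 12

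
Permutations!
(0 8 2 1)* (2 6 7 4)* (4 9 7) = (0 8 6 4 2 1)(7 9) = [8, 0, 1, 3, 2, 5, 4, 9, 6, 7]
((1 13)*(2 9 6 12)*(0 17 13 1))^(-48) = (17)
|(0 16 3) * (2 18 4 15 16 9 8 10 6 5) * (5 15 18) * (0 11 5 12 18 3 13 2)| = 15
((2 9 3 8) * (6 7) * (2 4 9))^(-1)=(3 9 4 8)(6 7)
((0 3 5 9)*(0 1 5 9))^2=(0 9 5 3 1)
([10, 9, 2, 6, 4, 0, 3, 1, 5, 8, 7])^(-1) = (0 5 8 9 1 7 10)(3 6)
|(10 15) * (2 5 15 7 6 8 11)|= |(2 5 15 10 7 6 8 11)|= 8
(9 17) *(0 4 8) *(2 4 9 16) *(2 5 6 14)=(0 9 17 16 5 6 14 2 4 8)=[9, 1, 4, 3, 8, 6, 14, 7, 0, 17, 10, 11, 12, 13, 2, 15, 5, 16]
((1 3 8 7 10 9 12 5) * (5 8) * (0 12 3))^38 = ((0 12 8 7 10 9 3 5 1))^38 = (0 8 10 3 1 12 7 9 5)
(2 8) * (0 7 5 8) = (0 7 5 8 2) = [7, 1, 0, 3, 4, 8, 6, 5, 2]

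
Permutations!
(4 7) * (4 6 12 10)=(4 7 6 12 10)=[0, 1, 2, 3, 7, 5, 12, 6, 8, 9, 4, 11, 10]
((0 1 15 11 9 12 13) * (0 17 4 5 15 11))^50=((0 1 11 9 12 13 17 4 5 15))^50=(17)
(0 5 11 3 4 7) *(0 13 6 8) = (0 5 11 3 4 7 13 6 8) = [5, 1, 2, 4, 7, 11, 8, 13, 0, 9, 10, 3, 12, 6]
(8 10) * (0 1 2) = [1, 2, 0, 3, 4, 5, 6, 7, 10, 9, 8] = (0 1 2)(8 10)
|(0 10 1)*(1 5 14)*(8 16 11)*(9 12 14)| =|(0 10 5 9 12 14 1)(8 16 11)| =21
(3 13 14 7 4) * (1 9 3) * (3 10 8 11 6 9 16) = (1 16 3 13 14 7 4)(6 9 10 8 11) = [0, 16, 2, 13, 1, 5, 9, 4, 11, 10, 8, 6, 12, 14, 7, 15, 3]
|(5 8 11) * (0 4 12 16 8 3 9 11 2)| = 12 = |(0 4 12 16 8 2)(3 9 11 5)|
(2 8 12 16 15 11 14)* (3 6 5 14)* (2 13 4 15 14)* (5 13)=(2 8 12 16 14 5)(3 6 13 4 15 11)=[0, 1, 8, 6, 15, 2, 13, 7, 12, 9, 10, 3, 16, 4, 5, 11, 14]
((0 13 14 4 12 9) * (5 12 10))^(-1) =(0 9 12 5 10 4 14 13)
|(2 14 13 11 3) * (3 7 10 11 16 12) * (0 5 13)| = |(0 5 13 16 12 3 2 14)(7 10 11)| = 24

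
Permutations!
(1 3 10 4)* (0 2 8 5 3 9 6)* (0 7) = [2, 9, 8, 10, 1, 3, 7, 0, 5, 6, 4] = (0 2 8 5 3 10 4 1 9 6 7)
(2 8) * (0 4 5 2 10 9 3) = (0 4 5 2 8 10 9 3) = [4, 1, 8, 0, 5, 2, 6, 7, 10, 3, 9]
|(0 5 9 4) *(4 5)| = |(0 4)(5 9)| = 2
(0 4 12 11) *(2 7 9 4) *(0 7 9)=(0 2 9 4 12 11 7)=[2, 1, 9, 3, 12, 5, 6, 0, 8, 4, 10, 7, 11]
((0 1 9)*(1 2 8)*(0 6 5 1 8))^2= ((0 2)(1 9 6 5))^2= (1 6)(5 9)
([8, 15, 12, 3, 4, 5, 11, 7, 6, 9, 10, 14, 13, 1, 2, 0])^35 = [2, 11, 0, 3, 4, 5, 13, 7, 12, 9, 10, 1, 8, 6, 15, 14]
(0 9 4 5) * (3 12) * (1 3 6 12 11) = (0 9 4 5)(1 3 11)(6 12) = [9, 3, 2, 11, 5, 0, 12, 7, 8, 4, 10, 1, 6]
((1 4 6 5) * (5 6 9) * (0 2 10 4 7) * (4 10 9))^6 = (10)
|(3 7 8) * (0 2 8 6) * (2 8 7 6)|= 4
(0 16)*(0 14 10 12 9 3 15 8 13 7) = (0 16 14 10 12 9 3 15 8 13 7) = [16, 1, 2, 15, 4, 5, 6, 0, 13, 3, 12, 11, 9, 7, 10, 8, 14]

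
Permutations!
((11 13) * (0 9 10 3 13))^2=((0 9 10 3 13 11))^2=(0 10 13)(3 11 9)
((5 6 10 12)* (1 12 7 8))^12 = (1 7 6 12 8 10 5)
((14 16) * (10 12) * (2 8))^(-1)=((2 8)(10 12)(14 16))^(-1)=(2 8)(10 12)(14 16)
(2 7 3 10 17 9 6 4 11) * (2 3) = (2 7)(3 10 17 9 6 4 11) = [0, 1, 7, 10, 11, 5, 4, 2, 8, 6, 17, 3, 12, 13, 14, 15, 16, 9]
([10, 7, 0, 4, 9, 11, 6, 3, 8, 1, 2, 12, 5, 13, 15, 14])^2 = (15)(0 2 10)(1 3 9 7 4)(5 12 11)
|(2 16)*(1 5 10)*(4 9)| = |(1 5 10)(2 16)(4 9)| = 6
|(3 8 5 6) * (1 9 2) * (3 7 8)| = 12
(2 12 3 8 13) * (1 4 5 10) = (1 4 5 10)(2 12 3 8 13) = [0, 4, 12, 8, 5, 10, 6, 7, 13, 9, 1, 11, 3, 2]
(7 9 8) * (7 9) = (8 9) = [0, 1, 2, 3, 4, 5, 6, 7, 9, 8]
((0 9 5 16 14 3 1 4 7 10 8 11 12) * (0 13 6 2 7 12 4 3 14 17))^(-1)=(0 17 16 5 9)(1 3)(2 6 13 12 4 11 8 10 7)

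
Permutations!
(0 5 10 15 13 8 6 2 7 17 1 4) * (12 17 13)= [5, 4, 7, 3, 0, 10, 2, 13, 6, 9, 15, 11, 17, 8, 14, 12, 16, 1]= (0 5 10 15 12 17 1 4)(2 7 13 8 6)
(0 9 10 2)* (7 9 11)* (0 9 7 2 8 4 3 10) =(0 11 2 9)(3 10 8 4) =[11, 1, 9, 10, 3, 5, 6, 7, 4, 0, 8, 2]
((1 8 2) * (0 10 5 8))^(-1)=(0 1 2 8 5 10)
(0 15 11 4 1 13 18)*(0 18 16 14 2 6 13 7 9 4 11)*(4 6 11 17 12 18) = [15, 7, 11, 3, 1, 5, 13, 9, 8, 6, 10, 17, 18, 16, 2, 0, 14, 12, 4] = (0 15)(1 7 9 6 13 16 14 2 11 17 12 18 4)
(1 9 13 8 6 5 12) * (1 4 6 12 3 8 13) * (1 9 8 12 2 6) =[0, 8, 6, 12, 1, 3, 5, 7, 2, 9, 10, 11, 4, 13] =(13)(1 8 2 6 5 3 12 4)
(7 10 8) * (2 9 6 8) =(2 9 6 8 7 10) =[0, 1, 9, 3, 4, 5, 8, 10, 7, 6, 2]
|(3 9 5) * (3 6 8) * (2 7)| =10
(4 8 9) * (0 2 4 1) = (0 2 4 8 9 1) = [2, 0, 4, 3, 8, 5, 6, 7, 9, 1]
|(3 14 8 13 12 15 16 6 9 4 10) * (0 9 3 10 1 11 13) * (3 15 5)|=|(0 9 4 1 11 13 12 5 3 14 8)(6 15 16)|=33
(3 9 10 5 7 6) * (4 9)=(3 4 9 10 5 7 6)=[0, 1, 2, 4, 9, 7, 3, 6, 8, 10, 5]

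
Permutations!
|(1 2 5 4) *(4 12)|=|(1 2 5 12 4)|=5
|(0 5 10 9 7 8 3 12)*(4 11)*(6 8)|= |(0 5 10 9 7 6 8 3 12)(4 11)|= 18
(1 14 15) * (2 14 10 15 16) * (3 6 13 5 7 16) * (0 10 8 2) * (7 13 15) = [10, 8, 14, 6, 4, 13, 15, 16, 2, 9, 7, 11, 12, 5, 3, 1, 0] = (0 10 7 16)(1 8 2 14 3 6 15)(5 13)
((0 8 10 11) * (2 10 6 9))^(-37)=((0 8 6 9 2 10 11))^(-37)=(0 10 9 8 11 2 6)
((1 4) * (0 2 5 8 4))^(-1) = ((0 2 5 8 4 1))^(-1) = (0 1 4 8 5 2)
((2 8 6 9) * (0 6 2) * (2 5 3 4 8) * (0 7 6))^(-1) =(3 5 8 4)(6 7 9)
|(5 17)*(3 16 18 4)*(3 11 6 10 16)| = 6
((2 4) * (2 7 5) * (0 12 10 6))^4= (12)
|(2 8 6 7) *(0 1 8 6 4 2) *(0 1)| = |(1 8 4 2 6 7)| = 6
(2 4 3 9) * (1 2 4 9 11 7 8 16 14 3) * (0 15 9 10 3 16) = (0 15 9 4 1 2 10 3 11 7 8)(14 16) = [15, 2, 10, 11, 1, 5, 6, 8, 0, 4, 3, 7, 12, 13, 16, 9, 14]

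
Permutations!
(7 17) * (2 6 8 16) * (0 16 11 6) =(0 16 2)(6 8 11)(7 17) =[16, 1, 0, 3, 4, 5, 8, 17, 11, 9, 10, 6, 12, 13, 14, 15, 2, 7]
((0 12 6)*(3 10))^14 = (0 6 12)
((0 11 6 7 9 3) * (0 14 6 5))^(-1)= (0 5 11)(3 9 7 6 14)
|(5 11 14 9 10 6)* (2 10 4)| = |(2 10 6 5 11 14 9 4)| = 8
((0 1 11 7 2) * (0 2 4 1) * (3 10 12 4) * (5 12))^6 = (1 12 10 7)(3 11 4 5)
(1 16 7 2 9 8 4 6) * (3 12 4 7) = [0, 16, 9, 12, 6, 5, 1, 2, 7, 8, 10, 11, 4, 13, 14, 15, 3] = (1 16 3 12 4 6)(2 9 8 7)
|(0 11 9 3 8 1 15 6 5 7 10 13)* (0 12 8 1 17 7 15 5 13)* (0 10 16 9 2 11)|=12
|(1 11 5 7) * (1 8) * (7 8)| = 4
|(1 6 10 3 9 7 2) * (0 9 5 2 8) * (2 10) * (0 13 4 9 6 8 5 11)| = 13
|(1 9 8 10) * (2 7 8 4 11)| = |(1 9 4 11 2 7 8 10)| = 8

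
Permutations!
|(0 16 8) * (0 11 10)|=5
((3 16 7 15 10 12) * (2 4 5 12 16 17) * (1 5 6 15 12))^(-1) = ((1 5)(2 4 6 15 10 16 7 12 3 17))^(-1) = (1 5)(2 17 3 12 7 16 10 15 6 4)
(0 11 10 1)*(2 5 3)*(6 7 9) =(0 11 10 1)(2 5 3)(6 7 9) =[11, 0, 5, 2, 4, 3, 7, 9, 8, 6, 1, 10]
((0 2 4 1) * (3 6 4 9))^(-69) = ((0 2 9 3 6 4 1))^(-69) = (0 2 9 3 6 4 1)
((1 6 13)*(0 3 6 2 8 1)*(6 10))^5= ((0 3 10 6 13)(1 2 8))^5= (13)(1 8 2)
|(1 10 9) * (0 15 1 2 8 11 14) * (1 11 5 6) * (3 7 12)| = |(0 15 11 14)(1 10 9 2 8 5 6)(3 7 12)| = 84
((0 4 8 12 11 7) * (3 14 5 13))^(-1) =((0 4 8 12 11 7)(3 14 5 13))^(-1) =(0 7 11 12 8 4)(3 13 5 14)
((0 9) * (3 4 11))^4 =(3 4 11)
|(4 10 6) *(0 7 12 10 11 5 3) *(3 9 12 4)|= 10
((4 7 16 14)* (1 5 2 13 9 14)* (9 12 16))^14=(1 2 12)(4 9)(5 13 16)(7 14)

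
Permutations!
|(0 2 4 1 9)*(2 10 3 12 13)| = |(0 10 3 12 13 2 4 1 9)| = 9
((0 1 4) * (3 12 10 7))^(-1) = (0 4 1)(3 7 10 12)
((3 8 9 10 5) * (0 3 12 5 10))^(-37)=((0 3 8 9)(5 12))^(-37)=(0 9 8 3)(5 12)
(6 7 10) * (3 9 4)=(3 9 4)(6 7 10)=[0, 1, 2, 9, 3, 5, 7, 10, 8, 4, 6]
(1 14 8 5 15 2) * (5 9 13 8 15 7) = (1 14 15 2)(5 7)(8 9 13) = [0, 14, 1, 3, 4, 7, 6, 5, 9, 13, 10, 11, 12, 8, 15, 2]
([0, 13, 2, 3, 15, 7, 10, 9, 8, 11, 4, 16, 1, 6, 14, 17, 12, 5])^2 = [0, 6, 2, 3, 17, 9, 4, 11, 8, 16, 15, 12, 13, 10, 14, 5, 1, 7]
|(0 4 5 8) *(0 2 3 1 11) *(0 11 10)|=8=|(11)(0 4 5 8 2 3 1 10)|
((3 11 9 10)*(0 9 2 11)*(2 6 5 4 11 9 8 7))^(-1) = ((0 8 7 2 9 10 3)(4 11 6 5))^(-1) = (0 3 10 9 2 7 8)(4 5 6 11)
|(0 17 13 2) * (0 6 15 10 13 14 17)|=|(2 6 15 10 13)(14 17)|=10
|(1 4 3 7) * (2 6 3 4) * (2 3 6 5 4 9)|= 12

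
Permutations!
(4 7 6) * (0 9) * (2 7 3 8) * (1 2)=(0 9)(1 2 7 6 4 3 8)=[9, 2, 7, 8, 3, 5, 4, 6, 1, 0]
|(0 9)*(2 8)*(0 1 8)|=5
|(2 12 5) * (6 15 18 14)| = |(2 12 5)(6 15 18 14)| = 12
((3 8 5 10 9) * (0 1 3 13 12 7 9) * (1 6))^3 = (0 3 10 1 5 6 8)(7 12 13 9)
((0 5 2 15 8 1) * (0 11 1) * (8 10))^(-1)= (0 8 10 15 2 5)(1 11)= ((0 5 2 15 10 8)(1 11))^(-1)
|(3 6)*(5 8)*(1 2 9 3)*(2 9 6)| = |(1 9 3 2 6)(5 8)| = 10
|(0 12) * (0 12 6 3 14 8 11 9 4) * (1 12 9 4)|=|(0 6 3 14 8 11 4)(1 12 9)|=21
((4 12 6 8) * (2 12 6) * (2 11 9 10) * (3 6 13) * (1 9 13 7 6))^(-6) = (1 10 12 13)(2 11 3 9)(4 6)(7 8)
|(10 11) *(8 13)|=|(8 13)(10 11)|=2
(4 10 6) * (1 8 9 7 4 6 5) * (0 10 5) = (0 10)(1 8 9 7 4 5) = [10, 8, 2, 3, 5, 1, 6, 4, 9, 7, 0]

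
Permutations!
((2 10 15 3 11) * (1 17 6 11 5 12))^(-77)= (1 11 15 12 6 10 5 17 2 3)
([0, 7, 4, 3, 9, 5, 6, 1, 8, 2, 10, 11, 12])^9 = [0, 7, 2, 3, 4, 5, 6, 1, 8, 9, 10, 11, 12]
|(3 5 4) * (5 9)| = |(3 9 5 4)| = 4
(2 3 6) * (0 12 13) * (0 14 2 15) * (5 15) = (0 12 13 14 2 3 6 5 15) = [12, 1, 3, 6, 4, 15, 5, 7, 8, 9, 10, 11, 13, 14, 2, 0]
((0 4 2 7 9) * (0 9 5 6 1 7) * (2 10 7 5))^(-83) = (0 10 2 4 7)(1 5 6)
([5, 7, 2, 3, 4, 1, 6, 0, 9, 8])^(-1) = [7, 5, 2, 3, 4, 0, 6, 1, 9, 8]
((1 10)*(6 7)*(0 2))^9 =(0 2)(1 10)(6 7)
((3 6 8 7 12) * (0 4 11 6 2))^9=((0 4 11 6 8 7 12 3 2))^9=(12)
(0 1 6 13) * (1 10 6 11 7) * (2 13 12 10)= [2, 11, 13, 3, 4, 5, 12, 1, 8, 9, 6, 7, 10, 0]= (0 2 13)(1 11 7)(6 12 10)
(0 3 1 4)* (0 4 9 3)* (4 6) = (1 9 3)(4 6) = [0, 9, 2, 1, 6, 5, 4, 7, 8, 3]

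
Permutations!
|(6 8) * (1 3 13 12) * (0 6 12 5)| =|(0 6 8 12 1 3 13 5)| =8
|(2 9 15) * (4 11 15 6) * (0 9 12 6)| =|(0 9)(2 12 6 4 11 15)| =6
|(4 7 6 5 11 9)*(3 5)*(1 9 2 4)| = 14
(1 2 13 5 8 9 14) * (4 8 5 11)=(1 2 13 11 4 8 9 14)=[0, 2, 13, 3, 8, 5, 6, 7, 9, 14, 10, 4, 12, 11, 1]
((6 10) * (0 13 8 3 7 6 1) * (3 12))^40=(0 3 1 12 10 8 6 13 7)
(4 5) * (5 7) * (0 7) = (0 7 5 4) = [7, 1, 2, 3, 0, 4, 6, 5]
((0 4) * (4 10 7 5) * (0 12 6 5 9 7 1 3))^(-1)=(0 3 1 10)(4 5 6 12)(7 9)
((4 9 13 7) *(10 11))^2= ((4 9 13 7)(10 11))^2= (4 13)(7 9)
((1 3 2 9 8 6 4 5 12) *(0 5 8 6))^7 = (0 6 3 5 4 2 12 8 9 1)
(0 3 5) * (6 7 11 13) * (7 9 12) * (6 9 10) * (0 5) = [3, 1, 2, 0, 4, 5, 10, 11, 8, 12, 6, 13, 7, 9] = (0 3)(6 10)(7 11 13 9 12)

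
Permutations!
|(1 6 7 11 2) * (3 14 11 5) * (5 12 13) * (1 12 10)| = 28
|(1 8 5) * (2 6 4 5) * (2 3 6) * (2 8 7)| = 8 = |(1 7 2 8 3 6 4 5)|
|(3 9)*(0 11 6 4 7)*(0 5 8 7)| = |(0 11 6 4)(3 9)(5 8 7)| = 12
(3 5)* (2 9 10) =(2 9 10)(3 5) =[0, 1, 9, 5, 4, 3, 6, 7, 8, 10, 2]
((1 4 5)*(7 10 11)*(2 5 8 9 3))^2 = (1 8 3 5 4 9 2)(7 11 10)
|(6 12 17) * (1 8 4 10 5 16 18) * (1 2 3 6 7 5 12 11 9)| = 15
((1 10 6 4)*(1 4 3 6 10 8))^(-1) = (10)(1 8)(3 6)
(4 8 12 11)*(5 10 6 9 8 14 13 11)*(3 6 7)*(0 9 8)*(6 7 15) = (0 9)(3 7)(4 14 13 11)(5 10 15 6 8 12) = [9, 1, 2, 7, 14, 10, 8, 3, 12, 0, 15, 4, 5, 11, 13, 6]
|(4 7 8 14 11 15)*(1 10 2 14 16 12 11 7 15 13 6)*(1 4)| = |(1 10 2 14 7 8 16 12 11 13 6 4 15)| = 13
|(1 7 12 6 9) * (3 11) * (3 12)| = 7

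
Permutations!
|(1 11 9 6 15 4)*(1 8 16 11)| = |(4 8 16 11 9 6 15)| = 7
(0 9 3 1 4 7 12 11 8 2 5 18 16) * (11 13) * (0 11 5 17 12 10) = (0 9 3 1 4 7 10)(2 17 12 13 5 18 16 11 8) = [9, 4, 17, 1, 7, 18, 6, 10, 2, 3, 0, 8, 13, 5, 14, 15, 11, 12, 16]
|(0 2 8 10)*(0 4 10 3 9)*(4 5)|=15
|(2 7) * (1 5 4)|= 6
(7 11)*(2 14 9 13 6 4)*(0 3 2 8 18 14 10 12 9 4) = (0 3 2 10 12 9 13 6)(4 8 18 14)(7 11) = [3, 1, 10, 2, 8, 5, 0, 11, 18, 13, 12, 7, 9, 6, 4, 15, 16, 17, 14]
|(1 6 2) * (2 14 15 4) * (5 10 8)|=|(1 6 14 15 4 2)(5 10 8)|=6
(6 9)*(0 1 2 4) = (0 1 2 4)(6 9) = [1, 2, 4, 3, 0, 5, 9, 7, 8, 6]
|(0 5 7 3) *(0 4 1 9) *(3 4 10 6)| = |(0 5 7 4 1 9)(3 10 6)| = 6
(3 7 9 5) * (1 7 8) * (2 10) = (1 7 9 5 3 8)(2 10) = [0, 7, 10, 8, 4, 3, 6, 9, 1, 5, 2]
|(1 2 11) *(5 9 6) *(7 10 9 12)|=|(1 2 11)(5 12 7 10 9 6)|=6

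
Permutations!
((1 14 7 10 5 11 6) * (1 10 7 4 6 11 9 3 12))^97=((1 14 4 6 10 5 9 3 12))^97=(1 3 5 6 14 12 9 10 4)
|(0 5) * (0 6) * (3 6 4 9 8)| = 7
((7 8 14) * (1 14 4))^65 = ((1 14 7 8 4))^65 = (14)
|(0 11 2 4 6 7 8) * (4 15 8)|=15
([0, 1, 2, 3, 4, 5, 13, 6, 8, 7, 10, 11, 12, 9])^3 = (6 7 9 13)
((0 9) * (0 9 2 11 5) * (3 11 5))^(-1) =((0 2 5)(3 11))^(-1) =(0 5 2)(3 11)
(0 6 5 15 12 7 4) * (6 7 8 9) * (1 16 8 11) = (0 7 4)(1 16 8 9 6 5 15 12 11) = [7, 16, 2, 3, 0, 15, 5, 4, 9, 6, 10, 1, 11, 13, 14, 12, 8]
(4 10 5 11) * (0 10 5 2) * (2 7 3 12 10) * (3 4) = [2, 1, 0, 12, 5, 11, 6, 4, 8, 9, 7, 3, 10] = (0 2)(3 12 10 7 4 5 11)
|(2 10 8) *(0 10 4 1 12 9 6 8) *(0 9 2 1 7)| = 10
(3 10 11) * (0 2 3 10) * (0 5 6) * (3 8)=(0 2 8 3 5 6)(10 11)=[2, 1, 8, 5, 4, 6, 0, 7, 3, 9, 11, 10]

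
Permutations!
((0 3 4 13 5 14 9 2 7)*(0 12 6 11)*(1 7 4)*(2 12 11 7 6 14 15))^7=((0 3 1 6 7 11)(2 4 13 5 15)(9 12 14))^7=(0 3 1 6 7 11)(2 13 15 4 5)(9 12 14)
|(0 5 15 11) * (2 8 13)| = |(0 5 15 11)(2 8 13)| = 12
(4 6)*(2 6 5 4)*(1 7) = (1 7)(2 6)(4 5) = [0, 7, 6, 3, 5, 4, 2, 1]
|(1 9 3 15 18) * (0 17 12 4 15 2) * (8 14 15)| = |(0 17 12 4 8 14 15 18 1 9 3 2)| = 12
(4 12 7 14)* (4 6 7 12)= (6 7 14)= [0, 1, 2, 3, 4, 5, 7, 14, 8, 9, 10, 11, 12, 13, 6]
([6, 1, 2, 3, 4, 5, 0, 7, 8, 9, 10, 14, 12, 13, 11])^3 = [6, 1, 2, 3, 4, 5, 0, 7, 8, 9, 10, 14, 12, 13, 11]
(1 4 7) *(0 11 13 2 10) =[11, 4, 10, 3, 7, 5, 6, 1, 8, 9, 0, 13, 12, 2] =(0 11 13 2 10)(1 4 7)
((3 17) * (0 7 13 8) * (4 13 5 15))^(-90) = ((0 7 5 15 4 13 8)(3 17))^(-90) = (17)(0 7 5 15 4 13 8)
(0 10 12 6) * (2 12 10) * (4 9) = (0 2 12 6)(4 9) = [2, 1, 12, 3, 9, 5, 0, 7, 8, 4, 10, 11, 6]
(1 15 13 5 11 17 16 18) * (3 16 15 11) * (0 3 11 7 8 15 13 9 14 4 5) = [3, 7, 2, 16, 5, 11, 6, 8, 15, 14, 10, 17, 12, 0, 4, 9, 18, 13, 1] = (0 3 16 18 1 7 8 15 9 14 4 5 11 17 13)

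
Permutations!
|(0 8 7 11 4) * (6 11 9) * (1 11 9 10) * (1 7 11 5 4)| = 6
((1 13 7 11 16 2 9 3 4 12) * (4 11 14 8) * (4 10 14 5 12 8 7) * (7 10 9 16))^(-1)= ((1 13 4 8 9 3 11 7 5 12)(2 16)(10 14))^(-1)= (1 12 5 7 11 3 9 8 4 13)(2 16)(10 14)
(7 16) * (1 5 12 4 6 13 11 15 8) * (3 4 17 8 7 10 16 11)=(1 5 12 17 8)(3 4 6 13)(7 11 15)(10 16)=[0, 5, 2, 4, 6, 12, 13, 11, 1, 9, 16, 15, 17, 3, 14, 7, 10, 8]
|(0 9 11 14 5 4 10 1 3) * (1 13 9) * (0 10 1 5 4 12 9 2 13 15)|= |(0 5 12 9 11 14 4 1 3 10 15)(2 13)|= 22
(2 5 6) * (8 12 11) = (2 5 6)(8 12 11) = [0, 1, 5, 3, 4, 6, 2, 7, 12, 9, 10, 8, 11]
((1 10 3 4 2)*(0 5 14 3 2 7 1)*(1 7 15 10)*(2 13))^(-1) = ((0 5 14 3 4 15 10 13 2))^(-1) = (0 2 13 10 15 4 3 14 5)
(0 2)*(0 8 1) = (0 2 8 1) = [2, 0, 8, 3, 4, 5, 6, 7, 1]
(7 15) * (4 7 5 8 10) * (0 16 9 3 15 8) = (0 16 9 3 15 5)(4 7 8 10) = [16, 1, 2, 15, 7, 0, 6, 8, 10, 3, 4, 11, 12, 13, 14, 5, 9]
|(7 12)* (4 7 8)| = 4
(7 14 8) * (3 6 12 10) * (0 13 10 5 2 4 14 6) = (0 13 10 3)(2 4 14 8 7 6 12 5) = [13, 1, 4, 0, 14, 2, 12, 6, 7, 9, 3, 11, 5, 10, 8]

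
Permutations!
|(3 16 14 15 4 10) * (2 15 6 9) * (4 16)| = 6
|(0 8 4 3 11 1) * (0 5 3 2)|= |(0 8 4 2)(1 5 3 11)|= 4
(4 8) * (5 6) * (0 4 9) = (0 4 8 9)(5 6) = [4, 1, 2, 3, 8, 6, 5, 7, 9, 0]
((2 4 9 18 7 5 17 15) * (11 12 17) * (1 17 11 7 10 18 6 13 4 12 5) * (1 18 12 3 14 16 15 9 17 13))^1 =((1 13 4 17 9 6)(2 3 14 16 15)(5 7 18 10 12 11))^1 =(1 13 4 17 9 6)(2 3 14 16 15)(5 7 18 10 12 11)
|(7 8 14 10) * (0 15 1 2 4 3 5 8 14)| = 24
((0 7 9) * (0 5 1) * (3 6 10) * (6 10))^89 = ((0 7 9 5 1)(3 10))^89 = (0 1 5 9 7)(3 10)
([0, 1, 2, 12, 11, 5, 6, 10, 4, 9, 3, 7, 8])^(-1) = [0, 1, 2, 10, 8, 5, 6, 11, 12, 9, 7, 4, 3]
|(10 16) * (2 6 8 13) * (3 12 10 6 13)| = 6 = |(2 13)(3 12 10 16 6 8)|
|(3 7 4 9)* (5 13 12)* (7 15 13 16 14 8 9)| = |(3 15 13 12 5 16 14 8 9)(4 7)| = 18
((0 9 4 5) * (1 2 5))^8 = ((0 9 4 1 2 5))^8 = (0 4 2)(1 5 9)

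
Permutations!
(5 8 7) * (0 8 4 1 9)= [8, 9, 2, 3, 1, 4, 6, 5, 7, 0]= (0 8 7 5 4 1 9)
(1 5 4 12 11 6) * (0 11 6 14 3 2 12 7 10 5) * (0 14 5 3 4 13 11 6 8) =(0 6 1 14 4 7 10 3 2 12 8)(5 13 11) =[6, 14, 12, 2, 7, 13, 1, 10, 0, 9, 3, 5, 8, 11, 4]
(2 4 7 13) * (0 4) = (0 4 7 13 2) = [4, 1, 0, 3, 7, 5, 6, 13, 8, 9, 10, 11, 12, 2]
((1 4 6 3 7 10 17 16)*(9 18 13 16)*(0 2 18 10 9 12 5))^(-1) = (0 5 12 17 10 9 7 3 6 4 1 16 13 18 2)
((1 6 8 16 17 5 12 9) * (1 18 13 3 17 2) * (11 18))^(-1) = (1 2 16 8 6)(3 13 18 11 9 12 5 17)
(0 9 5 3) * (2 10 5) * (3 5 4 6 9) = (0 3)(2 10 4 6 9) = [3, 1, 10, 0, 6, 5, 9, 7, 8, 2, 4]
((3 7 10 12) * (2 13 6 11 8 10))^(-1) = ((2 13 6 11 8 10 12 3 7))^(-1) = (2 7 3 12 10 8 11 6 13)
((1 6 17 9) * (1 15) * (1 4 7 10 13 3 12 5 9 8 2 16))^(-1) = (1 16 2 8 17 6)(3 13 10 7 4 15 9 5 12)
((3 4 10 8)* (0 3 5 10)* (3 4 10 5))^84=((0 4)(3 10 8))^84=(10)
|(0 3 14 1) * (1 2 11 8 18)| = |(0 3 14 2 11 8 18 1)| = 8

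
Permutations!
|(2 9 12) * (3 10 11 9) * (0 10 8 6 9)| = 6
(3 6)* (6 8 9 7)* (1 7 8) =(1 7 6 3)(8 9) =[0, 7, 2, 1, 4, 5, 3, 6, 9, 8]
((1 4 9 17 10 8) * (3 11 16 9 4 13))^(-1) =((1 13 3 11 16 9 17 10 8))^(-1) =(1 8 10 17 9 16 11 3 13)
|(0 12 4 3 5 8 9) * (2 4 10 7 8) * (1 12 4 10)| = 18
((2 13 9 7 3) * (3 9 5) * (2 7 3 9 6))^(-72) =((2 13 5 9 3 7 6))^(-72) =(2 7 9 13 6 3 5)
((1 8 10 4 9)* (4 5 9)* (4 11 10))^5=(1 5 11 8 9 10 4)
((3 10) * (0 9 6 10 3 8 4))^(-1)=(0 4 8 10 6 9)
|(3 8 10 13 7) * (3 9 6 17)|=8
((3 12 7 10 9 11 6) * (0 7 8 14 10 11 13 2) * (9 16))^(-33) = ((0 7 11 6 3 12 8 14 10 16 9 13 2))^(-33) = (0 8 2 12 13 3 9 6 16 11 10 7 14)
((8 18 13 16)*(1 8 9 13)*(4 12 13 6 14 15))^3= (18)(4 16 14 12 9 15 13 6)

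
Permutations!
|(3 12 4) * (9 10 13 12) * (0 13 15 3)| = 4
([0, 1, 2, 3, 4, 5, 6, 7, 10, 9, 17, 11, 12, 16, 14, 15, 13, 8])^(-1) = [0, 1, 2, 3, 4, 5, 6, 7, 17, 9, 8, 11, 12, 16, 14, 15, 13, 10]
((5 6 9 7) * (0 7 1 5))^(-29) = (0 7)(1 9 6 5)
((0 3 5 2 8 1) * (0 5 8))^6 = ((0 3 8 1 5 2))^6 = (8)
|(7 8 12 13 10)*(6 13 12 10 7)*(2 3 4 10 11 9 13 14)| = |(2 3 4 10 6 14)(7 8 11 9 13)| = 30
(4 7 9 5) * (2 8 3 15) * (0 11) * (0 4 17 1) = (0 11 4 7 9 5 17 1)(2 8 3 15) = [11, 0, 8, 15, 7, 17, 6, 9, 3, 5, 10, 4, 12, 13, 14, 2, 16, 1]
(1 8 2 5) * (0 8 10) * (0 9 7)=(0 8 2 5 1 10 9 7)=[8, 10, 5, 3, 4, 1, 6, 0, 2, 7, 9]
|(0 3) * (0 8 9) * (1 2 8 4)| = 7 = |(0 3 4 1 2 8 9)|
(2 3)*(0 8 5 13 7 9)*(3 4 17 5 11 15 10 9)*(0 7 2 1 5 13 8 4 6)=(0 4 17 13 2 6)(1 5 8 11 15 10 9 7 3)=[4, 5, 6, 1, 17, 8, 0, 3, 11, 7, 9, 15, 12, 2, 14, 10, 16, 13]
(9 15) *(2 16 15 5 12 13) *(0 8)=[8, 1, 16, 3, 4, 12, 6, 7, 0, 5, 10, 11, 13, 2, 14, 9, 15]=(0 8)(2 16 15 9 5 12 13)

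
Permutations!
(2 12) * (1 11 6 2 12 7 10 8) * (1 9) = (12)(1 11 6 2 7 10 8 9) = [0, 11, 7, 3, 4, 5, 2, 10, 9, 1, 8, 6, 12]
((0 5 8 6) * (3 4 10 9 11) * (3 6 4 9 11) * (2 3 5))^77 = ((0 2 3 9 5 8 4 10 11 6))^77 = (0 10 5 2 11 8 3 6 4 9)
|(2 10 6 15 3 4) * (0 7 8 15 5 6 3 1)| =|(0 7 8 15 1)(2 10 3 4)(5 6)| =20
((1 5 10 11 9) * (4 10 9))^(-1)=((1 5 9)(4 10 11))^(-1)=(1 9 5)(4 11 10)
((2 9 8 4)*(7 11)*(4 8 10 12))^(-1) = (2 4 12 10 9)(7 11)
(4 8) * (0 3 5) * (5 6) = (0 3 6 5)(4 8) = [3, 1, 2, 6, 8, 0, 5, 7, 4]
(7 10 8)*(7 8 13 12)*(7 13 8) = [0, 1, 2, 3, 4, 5, 6, 10, 7, 9, 8, 11, 13, 12] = (7 10 8)(12 13)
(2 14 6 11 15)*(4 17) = (2 14 6 11 15)(4 17) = [0, 1, 14, 3, 17, 5, 11, 7, 8, 9, 10, 15, 12, 13, 6, 2, 16, 4]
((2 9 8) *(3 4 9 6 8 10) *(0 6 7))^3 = (0 2 6 7 8)(3 10 9 4)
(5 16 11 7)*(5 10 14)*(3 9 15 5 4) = (3 9 15 5 16 11 7 10 14 4) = [0, 1, 2, 9, 3, 16, 6, 10, 8, 15, 14, 7, 12, 13, 4, 5, 11]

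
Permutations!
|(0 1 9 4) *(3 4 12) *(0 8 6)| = 8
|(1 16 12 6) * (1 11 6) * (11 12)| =5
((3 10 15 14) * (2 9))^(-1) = (2 9)(3 14 15 10)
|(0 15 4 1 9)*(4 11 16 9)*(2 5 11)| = |(0 15 2 5 11 16 9)(1 4)| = 14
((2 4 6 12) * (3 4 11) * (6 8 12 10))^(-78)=((2 11 3 4 8 12)(6 10))^(-78)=(12)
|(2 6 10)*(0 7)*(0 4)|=3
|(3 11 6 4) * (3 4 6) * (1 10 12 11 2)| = 6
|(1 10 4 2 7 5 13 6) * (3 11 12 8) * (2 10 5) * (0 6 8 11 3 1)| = |(0 6)(1 5 13 8)(2 7)(4 10)(11 12)| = 4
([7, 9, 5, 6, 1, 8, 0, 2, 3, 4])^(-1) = (0 6 3 8 5 2 7)(1 4 9)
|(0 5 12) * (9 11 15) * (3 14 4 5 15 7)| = |(0 15 9 11 7 3 14 4 5 12)| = 10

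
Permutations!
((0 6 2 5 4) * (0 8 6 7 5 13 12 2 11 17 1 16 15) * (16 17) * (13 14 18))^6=(0 11 4)(2 14 18 13 12)(5 15 6)(7 16 8)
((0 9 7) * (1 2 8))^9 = (9)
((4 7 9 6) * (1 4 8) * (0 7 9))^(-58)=((0 7)(1 4 9 6 8))^(-58)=(1 9 8 4 6)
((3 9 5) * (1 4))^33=(9)(1 4)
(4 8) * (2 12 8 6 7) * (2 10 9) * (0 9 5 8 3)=(0 9 2 12 3)(4 6 7 10 5 8)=[9, 1, 12, 0, 6, 8, 7, 10, 4, 2, 5, 11, 3]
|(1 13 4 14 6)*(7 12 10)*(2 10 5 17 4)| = 11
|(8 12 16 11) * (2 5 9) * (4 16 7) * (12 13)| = |(2 5 9)(4 16 11 8 13 12 7)| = 21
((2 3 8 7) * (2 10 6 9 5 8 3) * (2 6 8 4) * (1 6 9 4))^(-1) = (1 5 9 2 4 6)(7 8 10)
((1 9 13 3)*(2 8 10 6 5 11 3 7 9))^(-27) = (13)(1 5 8 3 6 2 11 10)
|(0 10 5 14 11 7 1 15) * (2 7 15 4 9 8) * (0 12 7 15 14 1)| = |(0 10 5 1 4 9 8 2 15 12 7)(11 14)| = 22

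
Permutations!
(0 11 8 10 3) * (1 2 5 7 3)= (0 11 8 10 1 2 5 7 3)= [11, 2, 5, 0, 4, 7, 6, 3, 10, 9, 1, 8]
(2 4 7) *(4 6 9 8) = (2 6 9 8 4 7) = [0, 1, 6, 3, 7, 5, 9, 2, 4, 8]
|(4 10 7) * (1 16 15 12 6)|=15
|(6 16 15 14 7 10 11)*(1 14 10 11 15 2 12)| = |(1 14 7 11 6 16 2 12)(10 15)| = 8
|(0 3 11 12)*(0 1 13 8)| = |(0 3 11 12 1 13 8)| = 7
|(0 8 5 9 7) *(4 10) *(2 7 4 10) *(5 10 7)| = 4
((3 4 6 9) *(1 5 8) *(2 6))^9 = (2 4 3 9 6)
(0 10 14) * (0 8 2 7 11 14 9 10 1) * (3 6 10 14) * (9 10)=(0 1)(2 7 11 3 6 9 14 8)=[1, 0, 7, 6, 4, 5, 9, 11, 2, 14, 10, 3, 12, 13, 8]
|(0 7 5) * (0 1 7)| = 3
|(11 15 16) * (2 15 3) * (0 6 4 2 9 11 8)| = 21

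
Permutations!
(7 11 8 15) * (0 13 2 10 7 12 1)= [13, 0, 10, 3, 4, 5, 6, 11, 15, 9, 7, 8, 1, 2, 14, 12]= (0 13 2 10 7 11 8 15 12 1)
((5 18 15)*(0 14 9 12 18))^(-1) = ((0 14 9 12 18 15 5))^(-1) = (0 5 15 18 12 9 14)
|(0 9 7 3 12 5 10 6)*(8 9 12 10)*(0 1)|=10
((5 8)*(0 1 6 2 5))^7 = (0 1 6 2 5 8)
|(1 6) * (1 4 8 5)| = 5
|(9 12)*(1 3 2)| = |(1 3 2)(9 12)| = 6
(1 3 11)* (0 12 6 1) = (0 12 6 1 3 11) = [12, 3, 2, 11, 4, 5, 1, 7, 8, 9, 10, 0, 6]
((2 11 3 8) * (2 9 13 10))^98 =(13)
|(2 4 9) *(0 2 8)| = |(0 2 4 9 8)| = 5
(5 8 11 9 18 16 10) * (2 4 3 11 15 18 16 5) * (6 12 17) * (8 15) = (2 4 3 11 9 16 10)(5 15 18)(6 12 17) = [0, 1, 4, 11, 3, 15, 12, 7, 8, 16, 2, 9, 17, 13, 14, 18, 10, 6, 5]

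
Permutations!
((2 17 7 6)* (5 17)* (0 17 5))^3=((0 17 7 6 2))^3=(0 6 17 2 7)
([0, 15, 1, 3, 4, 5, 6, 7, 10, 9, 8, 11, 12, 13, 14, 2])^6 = (15)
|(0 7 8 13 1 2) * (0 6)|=7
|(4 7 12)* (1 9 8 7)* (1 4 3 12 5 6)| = |(1 9 8 7 5 6)(3 12)| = 6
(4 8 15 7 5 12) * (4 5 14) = (4 8 15 7 14)(5 12) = [0, 1, 2, 3, 8, 12, 6, 14, 15, 9, 10, 11, 5, 13, 4, 7]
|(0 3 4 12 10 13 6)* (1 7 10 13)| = 6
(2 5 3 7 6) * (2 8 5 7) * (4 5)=(2 7 6 8 4 5 3)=[0, 1, 7, 2, 5, 3, 8, 6, 4]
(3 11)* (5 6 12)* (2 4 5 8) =(2 4 5 6 12 8)(3 11) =[0, 1, 4, 11, 5, 6, 12, 7, 2, 9, 10, 3, 8]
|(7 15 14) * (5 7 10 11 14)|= 3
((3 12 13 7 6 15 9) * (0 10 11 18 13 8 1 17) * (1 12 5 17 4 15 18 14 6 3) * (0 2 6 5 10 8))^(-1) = (0 12 8)(1 9 15 4)(2 17 5 14 11 10 3 7 13 18 6)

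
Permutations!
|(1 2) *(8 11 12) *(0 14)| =|(0 14)(1 2)(8 11 12)| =6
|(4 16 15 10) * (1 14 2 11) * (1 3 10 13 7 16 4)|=|(1 14 2 11 3 10)(7 16 15 13)|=12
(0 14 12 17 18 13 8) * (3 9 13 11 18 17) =[14, 1, 2, 9, 4, 5, 6, 7, 0, 13, 10, 18, 3, 8, 12, 15, 16, 17, 11] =(0 14 12 3 9 13 8)(11 18)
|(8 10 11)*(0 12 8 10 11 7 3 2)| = 8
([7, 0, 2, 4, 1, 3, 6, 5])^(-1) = [1, 4, 2, 5, 3, 7, 6, 0]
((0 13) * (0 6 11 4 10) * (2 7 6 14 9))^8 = ((0 13 14 9 2 7 6 11 4 10))^8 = (0 4 6 2 14)(7 9 13 10 11)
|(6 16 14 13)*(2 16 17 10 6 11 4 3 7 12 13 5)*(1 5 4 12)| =|(1 5 2 16 14 4 3 7)(6 17 10)(11 12 13)| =24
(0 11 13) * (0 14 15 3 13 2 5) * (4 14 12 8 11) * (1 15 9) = (0 4 14 9 1 15 3 13 12 8 11 2 5) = [4, 15, 5, 13, 14, 0, 6, 7, 11, 1, 10, 2, 8, 12, 9, 3]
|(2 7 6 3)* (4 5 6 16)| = 7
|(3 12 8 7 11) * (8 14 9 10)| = 8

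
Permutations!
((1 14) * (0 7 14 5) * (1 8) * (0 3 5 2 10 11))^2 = ((0 7 14 8 1 2 10 11)(3 5))^2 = (0 14 1 10)(2 11 7 8)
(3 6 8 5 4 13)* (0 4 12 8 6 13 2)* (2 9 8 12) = [4, 1, 0, 13, 9, 2, 6, 7, 5, 8, 10, 11, 12, 3] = (0 4 9 8 5 2)(3 13)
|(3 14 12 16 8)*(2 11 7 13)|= 20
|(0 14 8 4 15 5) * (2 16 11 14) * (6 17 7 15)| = 12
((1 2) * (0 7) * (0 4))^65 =((0 7 4)(1 2))^65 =(0 4 7)(1 2)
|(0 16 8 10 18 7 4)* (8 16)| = |(0 8 10 18 7 4)| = 6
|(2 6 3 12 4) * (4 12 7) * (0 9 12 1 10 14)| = |(0 9 12 1 10 14)(2 6 3 7 4)| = 30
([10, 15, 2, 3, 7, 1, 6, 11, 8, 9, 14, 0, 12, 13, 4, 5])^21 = [4, 1, 2, 3, 0, 5, 6, 10, 8, 9, 7, 14, 12, 13, 11, 15]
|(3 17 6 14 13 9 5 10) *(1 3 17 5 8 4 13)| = 28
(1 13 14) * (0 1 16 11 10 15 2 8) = [1, 13, 8, 3, 4, 5, 6, 7, 0, 9, 15, 10, 12, 14, 16, 2, 11] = (0 1 13 14 16 11 10 15 2 8)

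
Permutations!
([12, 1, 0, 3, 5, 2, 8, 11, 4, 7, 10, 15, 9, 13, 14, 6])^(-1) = (0 2 5 4 8 6 15 11 7 9 12)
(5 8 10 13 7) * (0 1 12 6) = (0 1 12 6)(5 8 10 13 7) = [1, 12, 2, 3, 4, 8, 0, 5, 10, 9, 13, 11, 6, 7]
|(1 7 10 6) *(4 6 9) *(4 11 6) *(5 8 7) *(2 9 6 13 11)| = |(1 5 8 7 10 6)(2 9)(11 13)| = 6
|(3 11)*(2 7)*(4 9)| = |(2 7)(3 11)(4 9)| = 2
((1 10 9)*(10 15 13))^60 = (15)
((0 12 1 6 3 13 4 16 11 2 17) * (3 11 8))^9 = (0 1 11 17 12 6 2)(3 8 16 4 13)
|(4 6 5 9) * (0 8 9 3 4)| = 12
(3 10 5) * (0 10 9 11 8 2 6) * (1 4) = (0 10 5 3 9 11 8 2 6)(1 4) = [10, 4, 6, 9, 1, 3, 0, 7, 2, 11, 5, 8]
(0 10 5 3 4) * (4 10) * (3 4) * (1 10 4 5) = (0 3 4)(1 10) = [3, 10, 2, 4, 0, 5, 6, 7, 8, 9, 1]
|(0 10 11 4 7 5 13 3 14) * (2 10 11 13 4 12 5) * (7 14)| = 30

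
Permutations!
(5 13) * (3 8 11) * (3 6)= (3 8 11 6)(5 13)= [0, 1, 2, 8, 4, 13, 3, 7, 11, 9, 10, 6, 12, 5]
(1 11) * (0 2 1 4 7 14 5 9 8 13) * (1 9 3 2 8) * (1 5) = (0 8 13)(1 11 4 7 14)(2 9 5 3) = [8, 11, 9, 2, 7, 3, 6, 14, 13, 5, 10, 4, 12, 0, 1]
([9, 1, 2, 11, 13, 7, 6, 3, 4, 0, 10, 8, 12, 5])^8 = (3 11 8 4 13 5 7)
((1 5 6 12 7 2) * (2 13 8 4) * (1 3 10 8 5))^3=(2 8 3 4 10)(5 7 6 13 12)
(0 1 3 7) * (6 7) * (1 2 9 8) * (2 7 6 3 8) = [7, 8, 9, 3, 4, 5, 6, 0, 1, 2] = (0 7)(1 8)(2 9)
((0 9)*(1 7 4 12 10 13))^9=(0 9)(1 12)(4 13)(7 10)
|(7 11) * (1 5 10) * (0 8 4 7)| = |(0 8 4 7 11)(1 5 10)| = 15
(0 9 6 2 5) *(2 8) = (0 9 6 8 2 5) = [9, 1, 5, 3, 4, 0, 8, 7, 2, 6]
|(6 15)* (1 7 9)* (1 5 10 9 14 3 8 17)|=|(1 7 14 3 8 17)(5 10 9)(6 15)|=6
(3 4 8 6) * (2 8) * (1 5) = (1 5)(2 8 6 3 4) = [0, 5, 8, 4, 2, 1, 3, 7, 6]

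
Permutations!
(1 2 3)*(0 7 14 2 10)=(0 7 14 2 3 1 10)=[7, 10, 3, 1, 4, 5, 6, 14, 8, 9, 0, 11, 12, 13, 2]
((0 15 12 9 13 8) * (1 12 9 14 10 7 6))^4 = ((0 15 9 13 8)(1 12 14 10 7 6))^4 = (0 8 13 9 15)(1 7 14)(6 10 12)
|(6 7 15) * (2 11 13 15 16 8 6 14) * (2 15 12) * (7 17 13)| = |(2 11 7 16 8 6 17 13 12)(14 15)| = 18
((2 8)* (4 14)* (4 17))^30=(17)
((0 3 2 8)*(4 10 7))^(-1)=(0 8 2 3)(4 7 10)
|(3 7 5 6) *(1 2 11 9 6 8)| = 9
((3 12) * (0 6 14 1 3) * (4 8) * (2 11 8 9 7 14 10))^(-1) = (0 12 3 1 14 7 9 4 8 11 2 10 6)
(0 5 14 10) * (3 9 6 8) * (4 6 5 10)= (0 10)(3 9 5 14 4 6 8)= [10, 1, 2, 9, 6, 14, 8, 7, 3, 5, 0, 11, 12, 13, 4]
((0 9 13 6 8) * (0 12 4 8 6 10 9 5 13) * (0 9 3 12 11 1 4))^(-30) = ((0 5 13 10 3 12)(1 4 8 11))^(-30) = (13)(1 8)(4 11)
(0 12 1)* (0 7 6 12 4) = (0 4)(1 7 6 12) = [4, 7, 2, 3, 0, 5, 12, 6, 8, 9, 10, 11, 1]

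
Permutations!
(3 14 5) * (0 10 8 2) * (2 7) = (0 10 8 7 2)(3 14 5) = [10, 1, 0, 14, 4, 3, 6, 2, 7, 9, 8, 11, 12, 13, 5]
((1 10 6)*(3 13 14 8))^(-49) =(1 6 10)(3 8 14 13)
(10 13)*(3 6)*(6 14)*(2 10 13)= (2 10)(3 14 6)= [0, 1, 10, 14, 4, 5, 3, 7, 8, 9, 2, 11, 12, 13, 6]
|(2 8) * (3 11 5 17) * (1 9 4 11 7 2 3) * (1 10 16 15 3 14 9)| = 13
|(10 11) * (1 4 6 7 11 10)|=5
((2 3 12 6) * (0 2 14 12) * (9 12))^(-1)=(0 3 2)(6 12 9 14)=((0 2 3)(6 14 9 12))^(-1)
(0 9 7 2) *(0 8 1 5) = (0 9 7 2 8 1 5) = [9, 5, 8, 3, 4, 0, 6, 2, 1, 7]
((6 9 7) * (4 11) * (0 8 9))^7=(0 9 6 8 7)(4 11)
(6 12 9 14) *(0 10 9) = (0 10 9 14 6 12) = [10, 1, 2, 3, 4, 5, 12, 7, 8, 14, 9, 11, 0, 13, 6]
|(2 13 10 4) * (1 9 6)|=|(1 9 6)(2 13 10 4)|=12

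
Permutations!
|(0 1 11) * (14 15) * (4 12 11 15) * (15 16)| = |(0 1 16 15 14 4 12 11)| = 8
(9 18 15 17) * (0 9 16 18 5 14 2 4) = (0 9 5 14 2 4)(15 17 16 18) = [9, 1, 4, 3, 0, 14, 6, 7, 8, 5, 10, 11, 12, 13, 2, 17, 18, 16, 15]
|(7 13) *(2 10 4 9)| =4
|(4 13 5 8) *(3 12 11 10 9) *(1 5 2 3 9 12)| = 21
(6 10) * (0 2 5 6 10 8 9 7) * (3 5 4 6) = [2, 1, 4, 5, 6, 3, 8, 0, 9, 7, 10] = (10)(0 2 4 6 8 9 7)(3 5)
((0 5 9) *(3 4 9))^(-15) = ((0 5 3 4 9))^(-15) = (9)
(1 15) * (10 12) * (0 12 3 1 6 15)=(0 12 10 3 1)(6 15)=[12, 0, 2, 1, 4, 5, 15, 7, 8, 9, 3, 11, 10, 13, 14, 6]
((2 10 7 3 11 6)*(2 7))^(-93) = (2 10)(3 7 6 11)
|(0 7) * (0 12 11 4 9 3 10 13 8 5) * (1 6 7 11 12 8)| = |(0 11 4 9 3 10 13 1 6 7 8 5)| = 12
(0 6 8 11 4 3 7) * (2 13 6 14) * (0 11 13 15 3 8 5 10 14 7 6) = (0 7 11 4 8 13)(2 15 3 6 5 10 14) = [7, 1, 15, 6, 8, 10, 5, 11, 13, 9, 14, 4, 12, 0, 2, 3]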